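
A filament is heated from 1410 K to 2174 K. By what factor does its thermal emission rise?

ratio ≈ 5.65

P ∝ T⁴, so the ratio is (2174/1410)⁴ = (1.542)⁴ = 5.65.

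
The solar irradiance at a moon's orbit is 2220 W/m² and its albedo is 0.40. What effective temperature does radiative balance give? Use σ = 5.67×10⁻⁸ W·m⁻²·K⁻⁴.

T ≈ 277 K

Power absorbed = (1−a)S·πR²; power emitted = 4πR²σT⁴. Equating and cancelling πR²:
T = ((1−a)S / 4σ)^(1/4) = (1330 / (4 × 5.67×10⁻⁸))^(1/4) = (5.87×10^9)^(1/4).
T = 277 K.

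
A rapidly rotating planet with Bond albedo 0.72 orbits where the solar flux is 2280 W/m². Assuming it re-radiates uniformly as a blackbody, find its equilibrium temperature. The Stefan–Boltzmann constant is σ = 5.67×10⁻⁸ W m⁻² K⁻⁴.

T ≈ 230 K

Power absorbed = (1−a)S·πR²; power emitted = 4πR²σT⁴. Equating and cancelling πR²:
T = ((1−a)S / 4σ)^(1/4) = (638 / (4 × 5.67×10⁻⁸))^(1/4) = (2.81×10^9)^(1/4).
T = 230 K.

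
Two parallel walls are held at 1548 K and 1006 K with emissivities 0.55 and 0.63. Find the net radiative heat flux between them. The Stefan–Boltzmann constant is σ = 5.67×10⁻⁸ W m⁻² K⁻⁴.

q ≈ 1.11×10^5 W/m²

For two large parallel gray plates, q = σ(T₁⁴ − T₂⁴) / (1/ε₁ + 1/ε₂ − 1).
1/ε₁ + 1/ε₂ − 1 = 1/0.55 + 1/0.63 − 1 = 2.405.
T₁⁴ − T₂⁴ = 5.74×10^12 − 1.02×10^12 = 4.72×10^12 K⁴.
q = 5.67×10⁻⁸ × 4.72×10^12 / 2.405 = 1.11×10^5 W/m².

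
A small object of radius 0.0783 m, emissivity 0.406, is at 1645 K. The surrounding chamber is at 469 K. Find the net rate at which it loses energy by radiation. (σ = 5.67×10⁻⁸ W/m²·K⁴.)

A = 4πr² = 4π × (0.0783)² = 0.0770 m².
Q = εσA(T⁴ − T_s⁴). T⁴ − T_s⁴ = (1645)⁴ − (469)⁴ = 7.32×10^12 − 4.84×10^10 = 7.27×10^12 K⁴.
Q = 0.406 × 5.67×10⁻⁸ × 0.0770 × 7.27×10^12 = 12900 W.

Q ≈ 12900 W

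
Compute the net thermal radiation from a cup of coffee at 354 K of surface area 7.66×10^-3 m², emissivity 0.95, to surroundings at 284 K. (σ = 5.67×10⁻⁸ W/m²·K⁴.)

Q ≈ 3.80 W

Q = εσA(T⁴ − T_s⁴). T⁴ − T_s⁴ = (354)⁴ − (284)⁴ = 1.57×10^10 − 6.51×10^9 = 9.20×10^9 K⁴.
Q = 0.95 × 5.67×10⁻⁸ × 7.66×10^-3 × 9.20×10^9 = 3.80 W.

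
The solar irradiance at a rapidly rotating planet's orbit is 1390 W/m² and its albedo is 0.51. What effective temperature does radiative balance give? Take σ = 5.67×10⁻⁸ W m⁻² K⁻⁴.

Power absorbed = (1−a)S·πR²; power emitted = 4πR²σT⁴. Equating and cancelling πR²:
T = ((1−a)S / 4σ)^(1/4) = (681 / (4 × 5.67×10⁻⁸))^(1/4) = (3.00×10^9)^(1/4).
T = 234 K.

T ≈ 234 K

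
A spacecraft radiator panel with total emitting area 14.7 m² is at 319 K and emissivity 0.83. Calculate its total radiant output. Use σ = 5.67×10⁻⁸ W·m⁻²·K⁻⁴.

P ≈ 7160 W

Stefan–Boltzmann: P = εσAT⁴ = 0.83 × 5.67×10⁻⁸ × 14.7 × (319)⁴ = 0.83 × 5.67×10⁻⁸ × 14.7 × 1.04×10^10.
P = 7160 W.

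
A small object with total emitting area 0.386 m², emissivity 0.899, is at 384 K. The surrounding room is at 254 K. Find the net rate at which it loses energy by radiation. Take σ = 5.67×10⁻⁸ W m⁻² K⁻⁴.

Q = εσA(T⁴ − T_s⁴). T⁴ − T_s⁴ = (384)⁴ − (254)⁴ = 2.17×10^10 − 4.16×10^9 = 1.76×10^10 K⁴.
Q = 0.899 × 5.67×10⁻⁸ × 0.386 × 1.76×10^10 = 346 W.

Q ≈ 346 W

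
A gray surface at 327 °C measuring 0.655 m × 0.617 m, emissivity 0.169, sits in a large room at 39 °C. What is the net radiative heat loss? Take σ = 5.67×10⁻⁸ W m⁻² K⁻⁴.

Q ≈ 465 W

A = 0.655 × 0.617 = 0.404 m².
Convert: 327 °C = 600 K; 39 °C = 312 K.
Q = εσA(T⁴ − T_s⁴). T⁴ − T_s⁴ = (600)⁴ − (312)⁴ = 1.30×10^11 − 9.48×10^9 = 1.20×10^11 K⁴.
Q = 0.169 × 5.67×10⁻⁸ × 0.404 × 1.20×10^11 = 465 W.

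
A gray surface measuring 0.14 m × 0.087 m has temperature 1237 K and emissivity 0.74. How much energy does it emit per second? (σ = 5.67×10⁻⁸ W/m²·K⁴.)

A = 0.14 × 0.087 = 0.0122 m².
P = εσAT⁴ = 0.74 × 5.67×10⁻⁸ × 0.0122 × (1237)⁴ = 0.74 × 5.67×10⁻⁸ × 0.0122 × 2.34×10^12.
P = 1200 W.

P ≈ 1200 W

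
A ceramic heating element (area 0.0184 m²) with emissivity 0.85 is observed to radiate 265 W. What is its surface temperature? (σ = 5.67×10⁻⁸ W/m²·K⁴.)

From P = εσAT⁴, T = (P / εσA)^(1/4) = (265 / (0.85 × 5.67×10⁻⁸ × 0.0184))^(1/4).
T = (2.99×10^11)^(1/4) = 739 K.

T ≈ 739 K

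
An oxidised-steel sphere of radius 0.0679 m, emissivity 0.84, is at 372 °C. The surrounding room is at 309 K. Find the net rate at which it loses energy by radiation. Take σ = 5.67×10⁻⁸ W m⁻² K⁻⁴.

Q ≈ 452 W

A = 4πr² = 4π × (0.0679)² = 0.0579 m².
Convert: 372 °C = 645 K.
Q = εσA(T⁴ − T_s⁴). T⁴ − T_s⁴ = (645)⁴ − (309)⁴ = 1.73×10^11 − 9.12×10^9 = 1.64×10^11 K⁴.
Q = 0.84 × 5.67×10⁻⁸ × 0.0579 × 1.64×10^11 = 452 W.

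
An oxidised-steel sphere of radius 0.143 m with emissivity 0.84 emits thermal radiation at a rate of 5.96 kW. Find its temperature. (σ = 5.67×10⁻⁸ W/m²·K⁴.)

T ≈ 835 K

A = 4πr² = 4π × (0.143)² = 0.257 m².
From P = εσAT⁴, T = (P / εσA)^(1/4) = (5960 / (0.84 × 5.67×10⁻⁸ × 0.257))^(1/4).
T = (4.87×10^11)^(1/4) = 835 K.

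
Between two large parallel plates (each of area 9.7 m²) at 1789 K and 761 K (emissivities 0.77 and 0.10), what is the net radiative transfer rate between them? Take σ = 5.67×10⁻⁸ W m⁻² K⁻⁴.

For two large parallel gray plates, q = σ(T₁⁴ − T₂⁴) / (1/ε₁ + 1/ε₂ − 1).
1/ε₁ + 1/ε₂ − 1 = 1/0.77 + 1/0.10 − 1 = 10.30.
T₁⁴ − T₂⁴ = 1.02×10^13 − 3.35×10^11 = 9.91×10^12 K⁴.
q = 5.67×10⁻⁸ × 9.91×10^12 / 10.30 = 54500 W/m².
Q = q·A = 54500 × 9.7 = 5.29×10^5 W.

Q ≈ 5.29×10^5 W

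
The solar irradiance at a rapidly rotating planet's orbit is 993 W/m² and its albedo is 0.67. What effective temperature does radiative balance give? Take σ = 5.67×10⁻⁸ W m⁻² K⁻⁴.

Power absorbed = (1−a)S·πR²; power emitted = 4πR²σT⁴. Equating and cancelling πR²:
T = ((1−a)S / 4σ)^(1/4) = (328 / (4 × 5.67×10⁻⁸))^(1/4) = (1.44×10^9)^(1/4).
T = 195 K.

T ≈ 195 K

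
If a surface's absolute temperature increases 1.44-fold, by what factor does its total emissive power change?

P ∝ T⁴, so the power scales as (1.44)⁴ = 4.30.

factor ≈ 4.30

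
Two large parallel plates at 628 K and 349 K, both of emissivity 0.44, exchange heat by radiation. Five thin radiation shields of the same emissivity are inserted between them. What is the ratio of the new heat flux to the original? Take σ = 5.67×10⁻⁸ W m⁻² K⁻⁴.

ratio ≈ 0.167

With N identical shields there are N+1 = 6 gaps in series, each with the same radiative resistance, so the flux falls to 1/(N+1) of its unshielded value.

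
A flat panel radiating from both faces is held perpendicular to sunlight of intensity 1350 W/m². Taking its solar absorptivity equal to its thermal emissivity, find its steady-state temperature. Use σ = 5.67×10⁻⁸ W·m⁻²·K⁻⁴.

T ≈ 330 K

Absorbed flux αS = emitted flux 2εσT⁴ per unit area; with α = ε this gives T = (S/2σ)^(1/4).
T = (1350 / (2 × 5.67×10⁻⁸))^(1/4) = (1.19×10^10)^(1/4).
T = 330 K.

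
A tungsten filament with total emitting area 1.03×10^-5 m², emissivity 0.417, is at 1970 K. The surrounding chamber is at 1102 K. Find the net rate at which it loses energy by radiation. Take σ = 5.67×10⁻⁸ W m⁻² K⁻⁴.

Q ≈ 3.31 W

Q = εσA(T⁴ − T_s⁴). T⁴ − T_s⁴ = (1970)⁴ − (1102)⁴ = 1.51×10^13 − 1.47×10^12 = 1.36×10^13 K⁴.
Q = 0.417 × 5.67×10⁻⁸ × 1.03×10^-5 × 1.36×10^13 = 3.31 W.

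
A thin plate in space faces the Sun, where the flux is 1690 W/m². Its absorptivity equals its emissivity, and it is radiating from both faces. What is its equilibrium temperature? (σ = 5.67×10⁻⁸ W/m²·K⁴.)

Absorbed flux αS = emitted flux 2εσT⁴ per unit area; with α = ε this gives T = (S/2σ)^(1/4).
T = (1690 / (2 × 5.67×10⁻⁸))^(1/4) = (1.49×10^10)^(1/4).
T = 349 K.

T ≈ 349 K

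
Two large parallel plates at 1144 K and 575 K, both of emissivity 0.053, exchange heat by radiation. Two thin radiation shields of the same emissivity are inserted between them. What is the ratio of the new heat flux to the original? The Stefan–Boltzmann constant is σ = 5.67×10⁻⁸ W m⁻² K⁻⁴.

ratio ≈ 0.333

With N identical shields there are N+1 = 3 gaps in series, each with the same radiative resistance, so the flux falls to 1/(N+1) of its unshielded value.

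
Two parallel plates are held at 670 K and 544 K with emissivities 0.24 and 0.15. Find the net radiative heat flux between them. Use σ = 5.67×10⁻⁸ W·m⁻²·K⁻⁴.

q ≈ 657 W/m²

For two large parallel gray plates, q = σ(T₁⁴ − T₂⁴) / (1/ε₁ + 1/ε₂ − 1).
1/ε₁ + 1/ε₂ − 1 = 1/0.24 + 1/0.15 − 1 = 9.833.
T₁⁴ − T₂⁴ = 2.02×10^11 − 8.76×10^10 = 1.14×10^11 K⁴.
q = 5.67×10⁻⁸ × 1.14×10^11 / 9.833 = 657 W/m².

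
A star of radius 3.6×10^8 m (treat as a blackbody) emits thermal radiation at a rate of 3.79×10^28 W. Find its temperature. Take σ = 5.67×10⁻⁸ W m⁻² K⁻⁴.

A = 4πr² = 4π × (3.6×10^8)² = 1.63×10^18 m².
From P = σAT⁴, T = (P / σA)^(1/4) = (3.79×10^28 / (5.67×10⁻⁸ × 1.63×10^18))^(1/4).
T = (4.10×10^17)^(1/4) = 25300 K.

T ≈ 25300 K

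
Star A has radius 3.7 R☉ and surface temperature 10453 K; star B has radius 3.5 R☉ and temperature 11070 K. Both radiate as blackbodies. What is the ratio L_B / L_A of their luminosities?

L = 4πR²σT⁴ ∝ R²T⁴, so L_B/L_A = (3.5/3.7)² × (11070/10453)⁴ = 0.895 × 1.26 = 1.13.

L_B/L_A ≈ 1.13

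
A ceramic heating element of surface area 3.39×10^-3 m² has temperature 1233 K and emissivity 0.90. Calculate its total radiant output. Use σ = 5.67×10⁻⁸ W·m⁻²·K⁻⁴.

P = εσAT⁴ = 0.90 × 5.67×10⁻⁸ × 3.39×10^-3 × (1233)⁴ = 0.90 × 5.67×10⁻⁸ × 3.39×10^-3 × 2.31×10^12.
P = 400 W.

P ≈ 400 W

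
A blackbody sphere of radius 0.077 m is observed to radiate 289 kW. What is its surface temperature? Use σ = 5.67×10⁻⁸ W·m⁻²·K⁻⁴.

T ≈ 2880 K

A = 4πr² = 4π × (0.077)² = 0.0745 m².
From P = σAT⁴, T = (P / σA)^(1/4) = (2.89×10^5 / (5.67×10⁻⁸ × 0.0745))^(1/4).
T = (6.84×10^13)^(1/4) = 2880 K.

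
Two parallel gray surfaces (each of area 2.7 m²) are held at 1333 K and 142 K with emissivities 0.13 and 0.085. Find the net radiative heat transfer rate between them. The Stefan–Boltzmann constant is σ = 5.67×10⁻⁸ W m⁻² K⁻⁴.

For two large parallel gray plates, q = σ(T₁⁴ − T₂⁴) / (1/ε₁ + 1/ε₂ − 1).
1/ε₁ + 1/ε₂ − 1 = 1/0.13 + 1/0.085 − 1 = 18.46.
T₁⁴ − T₂⁴ = 3.16×10^12 − 4.07×10^8 = 3.16×10^12 K⁴.
q = 5.67×10⁻⁸ × 3.16×10^12 / 18.46 = 9700 W/m².
Q = q·A = 9700 × 2.7 = 26200 W.

Q ≈ 26200 W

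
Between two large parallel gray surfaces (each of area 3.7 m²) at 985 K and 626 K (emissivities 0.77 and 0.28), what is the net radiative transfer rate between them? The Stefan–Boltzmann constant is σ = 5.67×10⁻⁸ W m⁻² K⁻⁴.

For two large parallel gray plates, q = σ(T₁⁴ − T₂⁴) / (1/ε₁ + 1/ε₂ − 1).
1/ε₁ + 1/ε₂ − 1 = 1/0.77 + 1/0.28 − 1 = 3.870.
T₁⁴ − T₂⁴ = 9.41×10^11 − 1.54×10^11 = 7.88×10^11 K⁴.
q = 5.67×10⁻⁸ × 7.88×10^11 / 3.870 = 11500 W/m².
Q = q·A = 11500 × 3.7 = 42700 W.

Q ≈ 42700 W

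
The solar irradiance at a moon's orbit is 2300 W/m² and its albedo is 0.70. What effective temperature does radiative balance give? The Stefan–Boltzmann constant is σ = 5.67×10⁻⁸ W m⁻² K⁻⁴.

Power absorbed = (1−a)S·πR²; power emitted = 4πR²σT⁴. Equating and cancelling πR²:
T = ((1−a)S / 4σ)^(1/4) = (690 / (4 × 5.67×10⁻⁸))^(1/4) = (3.04×10^9)^(1/4).
T = 235 K.

T ≈ 235 K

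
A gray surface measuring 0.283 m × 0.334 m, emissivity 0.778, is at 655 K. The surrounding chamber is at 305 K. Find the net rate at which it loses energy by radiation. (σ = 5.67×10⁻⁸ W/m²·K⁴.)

A = 0.283 × 0.334 = 0.0945 m².
Q = εσA(T⁴ − T_s⁴). T⁴ − T_s⁴ = (655)⁴ − (305)⁴ = 1.84×10^11 − 8.65×10^9 = 1.75×10^11 K⁴.
Q = 0.778 × 5.67×10⁻⁸ × 0.0945 × 1.75×10^11 = 731 W.

Q ≈ 731 W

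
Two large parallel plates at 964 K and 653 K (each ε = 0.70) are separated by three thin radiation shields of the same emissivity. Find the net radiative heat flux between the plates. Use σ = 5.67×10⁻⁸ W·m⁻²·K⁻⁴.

Each of the 4 gaps contributes resistance (2/ε − 1) = 2/0.70 − 1 = 1.857; total = 7.429.
q = σ(T₁⁴ − T₂⁴) / 7.429 = 5.67×10⁻⁸ × 6.82×10^11 / 7.429 = 5200 W/m².

q ≈ 5200 W/m²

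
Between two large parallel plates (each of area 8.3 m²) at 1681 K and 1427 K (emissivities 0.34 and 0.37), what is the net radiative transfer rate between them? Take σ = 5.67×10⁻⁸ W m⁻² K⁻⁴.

Q ≈ 3.89×10^5 W

For two large parallel gray plates, q = σ(T₁⁴ − T₂⁴) / (1/ε₁ + 1/ε₂ − 1).
1/ε₁ + 1/ε₂ − 1 = 1/0.34 + 1/0.37 − 1 = 4.644.
T₁⁴ − T₂⁴ = 7.98×10^12 − 4.15×10^12 = 3.84×10^12 K⁴.
q = 5.67×10⁻⁸ × 3.84×10^12 / 4.644 = 46900 W/m².
Q = q·A = 46900 × 8.3 = 3.89×10^5 W.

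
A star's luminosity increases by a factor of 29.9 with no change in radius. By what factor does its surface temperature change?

P ∝ T⁴ ⇒ T ∝ P^(1/4), so T scales by (29.9)^(1/4) = 2.34.

factor ≈ 2.34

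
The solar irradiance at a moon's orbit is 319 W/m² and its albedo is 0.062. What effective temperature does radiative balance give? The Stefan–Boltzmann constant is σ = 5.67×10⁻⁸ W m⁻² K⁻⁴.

Power absorbed = (1−a)S·πR²; power emitted = 4πR²σT⁴. Equating and cancelling πR²:
T = ((1−a)S / 4σ)^(1/4) = (299 / (4 × 5.67×10⁻⁸))^(1/4) = (1.32×10^9)^(1/4).
T = 191 K.

T ≈ 191 K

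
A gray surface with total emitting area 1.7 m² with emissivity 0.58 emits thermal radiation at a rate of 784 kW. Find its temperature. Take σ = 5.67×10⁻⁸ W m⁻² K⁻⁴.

From P = εσAT⁴, T = (P / εσA)^(1/4) = (7.84×10^5 / (0.58 × 5.67×10⁻⁸ × 1.70))^(1/4).
T = (1.40×10^13)^(1/4) = 1940 K.

T ≈ 1940 K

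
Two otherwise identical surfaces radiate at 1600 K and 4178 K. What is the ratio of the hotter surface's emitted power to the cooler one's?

P ∝ T⁴, so the ratio is (4178/1600)⁴ = (2.611)⁴ = 46.5.

ratio ≈ 46.5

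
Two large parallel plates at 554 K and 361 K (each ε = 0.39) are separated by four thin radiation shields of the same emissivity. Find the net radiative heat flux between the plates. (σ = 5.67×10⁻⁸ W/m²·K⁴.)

Each of the 5 gaps contributes resistance (2/ε − 1) = 2/0.39 − 1 = 4.128; total = 20.64.
q = σ(T₁⁴ − T₂⁴) / 20.64 = 5.67×10⁻⁸ × 7.72×10^10 / 20.64 = 212 W/m².

q ≈ 212 W/m²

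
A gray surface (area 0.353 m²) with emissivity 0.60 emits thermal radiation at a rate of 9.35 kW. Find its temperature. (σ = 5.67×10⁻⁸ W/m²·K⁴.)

From P = εσAT⁴, T = (P / εσA)^(1/4) = (9350 / (0.60 × 5.67×10⁻⁸ × 0.353))^(1/4).
T = (7.79×10^11)^(1/4) = 939 K.

T ≈ 939 K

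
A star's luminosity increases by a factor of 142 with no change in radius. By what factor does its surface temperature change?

factor ≈ 3.45

P ∝ T⁴ ⇒ T ∝ P^(1/4), so T scales by (142)^(1/4) = 3.45.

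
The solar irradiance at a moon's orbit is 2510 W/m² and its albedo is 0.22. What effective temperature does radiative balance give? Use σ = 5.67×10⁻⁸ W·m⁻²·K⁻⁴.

Power absorbed = (1−a)S·πR²; power emitted = 4πR²σT⁴. Equating and cancelling πR²:
T = ((1−a)S / 4σ)^(1/4) = (1960 / (4 × 5.67×10⁻⁸))^(1/4) = (8.63×10^9)^(1/4).
T = 305 K.

T ≈ 305 K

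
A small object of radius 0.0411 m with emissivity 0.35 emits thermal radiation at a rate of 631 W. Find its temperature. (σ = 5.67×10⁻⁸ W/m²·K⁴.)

A = 4πr² = 4π × (0.0411)² = 0.0212 m².
From P = εσAT⁴, T = (P / εσA)^(1/4) = (631 / (0.35 × 5.67×10⁻⁸ × 0.0212))^(1/4).
T = (1.50×10^12)^(1/4) = 1110 K.

T ≈ 1110 K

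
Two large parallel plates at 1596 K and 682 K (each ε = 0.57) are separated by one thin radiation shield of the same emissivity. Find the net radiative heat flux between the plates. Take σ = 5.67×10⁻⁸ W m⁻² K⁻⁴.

q ≈ 70900 W/m²

Each of the 2 gaps contributes resistance (2/ε − 1) = 2/0.57 − 1 = 2.509; total = 5.018.
q = σ(T₁⁴ − T₂⁴) / 5.018 = 5.67×10⁻⁸ × 6.27×10^12 / 5.018 = 70900 W/m².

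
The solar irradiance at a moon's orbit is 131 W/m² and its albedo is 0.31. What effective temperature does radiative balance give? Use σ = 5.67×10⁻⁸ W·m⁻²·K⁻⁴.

T ≈ 141 K

Power absorbed = (1−a)S·πR²; power emitted = 4πR²σT⁴. Equating and cancelling πR²:
T = ((1−a)S / 4σ)^(1/4) = (90.4 / (4 × 5.67×10⁻⁸))^(1/4) = (3.99×10^8)^(1/4).
T = 141 K.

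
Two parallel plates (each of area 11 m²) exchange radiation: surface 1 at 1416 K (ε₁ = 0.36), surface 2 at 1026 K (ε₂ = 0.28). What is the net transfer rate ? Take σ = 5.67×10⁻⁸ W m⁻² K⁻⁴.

Q ≈ 3.40×10^5 W

For two large parallel gray plates, q = σ(T₁⁴ − T₂⁴) / (1/ε₁ + 1/ε₂ − 1).
1/ε₁ + 1/ε₂ − 1 = 1/0.36 + 1/0.28 − 1 = 5.349.
T₁⁴ − T₂⁴ = 4.02×10^12 − 1.11×10^12 = 2.91×10^12 K⁴.
q = 5.67×10⁻⁸ × 2.91×10^12 / 5.349 = 30900 W/m².
Q = q·A = 30900 × 11 = 3.40×10^5 W.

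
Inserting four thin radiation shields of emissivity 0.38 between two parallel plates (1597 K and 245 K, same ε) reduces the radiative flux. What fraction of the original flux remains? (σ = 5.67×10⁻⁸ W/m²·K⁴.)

ratio ≈ 0.200

With N identical shields there are N+1 = 5 gaps in series, each with the same radiative resistance, so the flux falls to 1/(N+1) of its unshielded value.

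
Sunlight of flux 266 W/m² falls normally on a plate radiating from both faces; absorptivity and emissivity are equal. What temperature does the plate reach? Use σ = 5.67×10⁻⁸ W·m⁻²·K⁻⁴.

Absorbed flux αS = emitted flux 2εσT⁴ per unit area; with α = ε this gives T = (S/2σ)^(1/4).
T = (266 / (2 × 5.67×10⁻⁸))^(1/4) = (2.35×10^9)^(1/4).
T = 220 K.

T ≈ 220 K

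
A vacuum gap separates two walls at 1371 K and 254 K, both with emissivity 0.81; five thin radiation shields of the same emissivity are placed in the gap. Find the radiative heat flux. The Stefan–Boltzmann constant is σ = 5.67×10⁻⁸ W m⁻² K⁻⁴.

q ≈ 22700 W/m²

Each of the 6 gaps contributes resistance (2/ε − 1) = 2/0.81 − 1 = 1.469; total = 8.815.
q = σ(T₁⁴ − T₂⁴) / 8.815 = 5.67×10⁻⁸ × 3.53×10^12 / 8.815 = 22700 W/m².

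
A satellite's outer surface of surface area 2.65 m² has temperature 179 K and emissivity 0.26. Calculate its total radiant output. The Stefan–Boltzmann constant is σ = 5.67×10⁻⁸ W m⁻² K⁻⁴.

P ≈ 40.1 W

P = εσAT⁴ = 0.26 × 5.67×10⁻⁸ × 2.65 × (179)⁴ = 0.26 × 5.67×10⁻⁸ × 2.65 × 1.03×10^9.
P = 40.1 W.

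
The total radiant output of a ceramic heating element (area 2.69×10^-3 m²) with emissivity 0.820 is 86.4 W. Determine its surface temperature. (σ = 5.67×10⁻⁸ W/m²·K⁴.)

From P = εσAT⁴, T = (P / εσA)^(1/4) = (86.4 / (0.820 × 5.67×10⁻⁸ × 2.69×10^-3))^(1/4).
T = (6.91×10^11)^(1/4) = 912 K.

T ≈ 912 K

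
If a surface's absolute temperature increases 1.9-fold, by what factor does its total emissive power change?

P ∝ T⁴, so the power scales as (1.9)⁴ = 13.0.

factor ≈ 13.0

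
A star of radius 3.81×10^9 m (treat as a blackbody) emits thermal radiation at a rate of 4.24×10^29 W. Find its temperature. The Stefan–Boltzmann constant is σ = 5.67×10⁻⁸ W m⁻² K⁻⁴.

A = 4πr² = 4π × (3.81×10^9)² = 1.82×10^20 m².
From P = σAT⁴, T = (P / σA)^(1/4) = (4.24×10^29 / (5.67×10⁻⁸ × 1.82×10^20))^(1/4).
T = (4.10×10^16)^(1/4) = 14200 K.

T ≈ 14200 K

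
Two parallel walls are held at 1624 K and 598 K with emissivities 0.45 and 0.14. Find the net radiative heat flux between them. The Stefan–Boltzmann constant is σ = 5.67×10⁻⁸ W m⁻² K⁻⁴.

q ≈ 46300 W/m²

For two large parallel gray plates, q = σ(T₁⁴ − T₂⁴) / (1/ε₁ + 1/ε₂ − 1).
1/ε₁ + 1/ε₂ − 1 = 1/0.45 + 1/0.14 − 1 = 8.365.
T₁⁴ − T₂⁴ = 6.96×10^12 − 1.28×10^11 = 6.83×10^12 K⁴.
q = 5.67×10⁻⁸ × 6.83×10^12 / 8.365 = 46300 W/m².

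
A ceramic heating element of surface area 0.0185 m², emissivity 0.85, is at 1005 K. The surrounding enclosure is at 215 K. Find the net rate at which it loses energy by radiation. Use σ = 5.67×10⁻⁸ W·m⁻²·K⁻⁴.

Q = εσA(T⁴ − T_s⁴). T⁴ − T_s⁴ = (1005)⁴ − (215)⁴ = 1.02×10^12 − 2.14×10^9 = 1.02×10^12 K⁴.
Q = 0.85 × 5.67×10⁻⁸ × 0.0185 × 1.02×10^12 = 908 W.

Q ≈ 908 W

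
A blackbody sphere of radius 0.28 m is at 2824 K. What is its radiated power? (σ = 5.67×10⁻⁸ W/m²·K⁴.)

A = 4πr² = 4π × (0.28)² = 0.985 m².
P = σAT⁴ = 5.67×10⁻⁸ × 0.985 × (2824)⁴ = 5.67×10⁻⁸ × 0.985 × 6.36×10^13.
P = 3.55×10^6 W.

P ≈ 3.55×10^6 W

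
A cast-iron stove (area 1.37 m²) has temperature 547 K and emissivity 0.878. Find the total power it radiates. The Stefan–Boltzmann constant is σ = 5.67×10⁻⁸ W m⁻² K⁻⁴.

P ≈ 6110 W

P = εσAT⁴ = 0.878 × 5.67×10⁻⁸ × 1.37 × (547)⁴ = 0.878 × 5.67×10⁻⁸ × 1.37 × 8.95×10^10.
P = 6110 W.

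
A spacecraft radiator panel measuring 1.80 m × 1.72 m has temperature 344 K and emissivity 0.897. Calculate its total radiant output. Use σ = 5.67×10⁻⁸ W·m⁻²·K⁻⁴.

A = 1.80 × 1.72 = 3.10 m².
P = εσAT⁴ = 0.897 × 5.67×10⁻⁸ × 3.10 × (344)⁴ = 0.897 × 5.67×10⁻⁸ × 3.10 × 1.40×10^10.
P = 2210 W.

P ≈ 2210 W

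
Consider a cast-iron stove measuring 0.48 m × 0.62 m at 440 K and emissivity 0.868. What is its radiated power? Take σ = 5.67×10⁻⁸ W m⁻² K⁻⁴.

A = 0.48 × 0.62 = 0.298 m².
Stefan–Boltzmann: P = εσAT⁴ = 0.868 × 5.67×10⁻⁸ × 0.298 × (440)⁴ = 0.868 × 5.67×10⁻⁸ × 0.298 × 3.75×10^10.
P = 549 W.

P ≈ 549 W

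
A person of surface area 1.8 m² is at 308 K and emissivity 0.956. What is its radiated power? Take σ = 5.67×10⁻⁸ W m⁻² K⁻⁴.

P = εσAT⁴ = 0.956 × 5.67×10⁻⁸ × 1.80 × (308)⁴ = 0.956 × 5.67×10⁻⁸ × 1.80 × 9.00×10^9.
P = 878 W.

P ≈ 878 W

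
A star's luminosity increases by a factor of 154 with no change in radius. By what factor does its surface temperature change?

factor ≈ 3.52

P ∝ T⁴ ⇒ T ∝ P^(1/4), so T scales by (154)^(1/4) = 3.52.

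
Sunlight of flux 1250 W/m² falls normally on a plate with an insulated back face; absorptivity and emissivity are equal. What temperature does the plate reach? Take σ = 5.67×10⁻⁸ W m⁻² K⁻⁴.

Absorbed flux αS = emitted flux εσT⁴ (one radiating face); with α = ε, T = (S/σ)^(1/4).
T = (1250 / 5.67×10⁻⁸)^(1/4) = (2.20×10^10)^(1/4).
T = 385 K.

T ≈ 385 K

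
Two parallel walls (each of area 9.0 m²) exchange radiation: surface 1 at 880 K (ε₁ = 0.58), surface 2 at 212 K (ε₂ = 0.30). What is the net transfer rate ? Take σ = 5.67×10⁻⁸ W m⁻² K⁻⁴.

Q ≈ 75200 W

For two large parallel gray plates, q = σ(T₁⁴ − T₂⁴) / (1/ε₁ + 1/ε₂ − 1).
1/ε₁ + 1/ε₂ − 1 = 1/0.58 + 1/0.30 − 1 = 4.057.
T₁⁴ − T₂⁴ = 6.00×10^11 − 2.02×10^9 = 5.98×10^11 K⁴.
q = 5.67×10⁻⁸ × 5.98×10^11 / 4.057 = 8350 W/m².
Q = q·A = 8350 × 9.0 = 75200 W.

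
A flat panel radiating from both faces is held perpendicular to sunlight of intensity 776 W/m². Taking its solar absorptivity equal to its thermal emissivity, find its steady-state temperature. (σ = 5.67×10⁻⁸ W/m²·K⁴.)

Absorbed flux αS = emitted flux 2εσT⁴ per unit area; with α = ε this gives T = (S/2σ)^(1/4).
T = (776 / (2 × 5.67×10⁻⁸))^(1/4) = (6.84×10^9)^(1/4).
T = 288 K.

T ≈ 288 K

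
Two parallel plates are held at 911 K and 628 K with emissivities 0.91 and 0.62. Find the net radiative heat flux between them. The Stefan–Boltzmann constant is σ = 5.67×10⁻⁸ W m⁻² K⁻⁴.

q ≈ 17700 W/m²

For two large parallel gray plates, q = σ(T₁⁴ − T₂⁴) / (1/ε₁ + 1/ε₂ − 1).
1/ε₁ + 1/ε₂ − 1 = 1/0.91 + 1/0.62 − 1 = 1.712.
T₁⁴ − T₂⁴ = 6.89×10^11 − 1.56×10^11 = 5.33×10^11 K⁴.
q = 5.67×10⁻⁸ × 5.33×10^11 / 1.712 = 17700 W/m².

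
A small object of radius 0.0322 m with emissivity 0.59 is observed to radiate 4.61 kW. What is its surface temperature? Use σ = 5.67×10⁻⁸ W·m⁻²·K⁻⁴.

T ≈ 1800 K

A = 4πr² = 4π × (0.0322)² = 0.0130 m².
From P = εσAT⁴, T = (P / εσA)^(1/4) = (4610 / (0.59 × 5.67×10⁻⁸ × 0.0130))^(1/4).
T = (1.06×10^13)^(1/4) = 1800 K.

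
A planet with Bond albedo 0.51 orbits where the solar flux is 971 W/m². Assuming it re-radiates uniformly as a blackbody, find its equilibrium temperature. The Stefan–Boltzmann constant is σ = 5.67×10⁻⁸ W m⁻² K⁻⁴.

Power absorbed = (1−a)S·πR²; power emitted = 4πR²σT⁴. Equating and cancelling πR²:
T = ((1−a)S / 4σ)^(1/4) = (476 / (4 × 5.67×10⁻⁸))^(1/4) = (2.10×10^9)^(1/4).
T = 214 K.

T ≈ 214 K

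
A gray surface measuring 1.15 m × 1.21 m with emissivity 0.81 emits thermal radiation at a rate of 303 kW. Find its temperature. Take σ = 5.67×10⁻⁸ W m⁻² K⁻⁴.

A = 1.15 × 1.21 = 1.39 m².
From P = εσAT⁴, T = (P / εσA)^(1/4) = (3.03×10^5 / (0.81 × 5.67×10⁻⁸ × 1.39))^(1/4).
T = (4.74×10^12)^(1/4) = 1480 K.

T ≈ 1480 K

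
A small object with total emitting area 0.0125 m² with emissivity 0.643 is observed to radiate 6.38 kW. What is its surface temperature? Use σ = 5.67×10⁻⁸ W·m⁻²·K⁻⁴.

T ≈ 1930 K

From P = εσAT⁴, T = (P / εσA)^(1/4) = (6380 / (0.643 × 5.67×10⁻⁸ × 0.0125))^(1/4).
T = (1.40×10^13)^(1/4) = 1930 K.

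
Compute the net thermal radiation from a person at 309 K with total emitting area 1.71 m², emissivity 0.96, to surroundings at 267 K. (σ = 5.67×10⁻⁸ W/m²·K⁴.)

Q ≈ 376 W

Q = εσA(T⁴ − T_s⁴). T⁴ − T_s⁴ = (309)⁴ − (267)⁴ = 9.12×10^9 − 5.08×10^9 = 4.03×10^9 K⁴.
Q = 0.96 × 5.67×10⁻⁸ × 1.71 × 4.03×10^9 = 376 W.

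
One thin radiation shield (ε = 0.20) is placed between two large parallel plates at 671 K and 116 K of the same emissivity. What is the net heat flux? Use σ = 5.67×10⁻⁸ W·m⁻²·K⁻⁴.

Each of the 2 gaps contributes resistance (2/ε − 1) = 2/0.20 − 1 = 9.000; total = 18.00.
q = σ(T₁⁴ − T₂⁴) / 18.00 = 5.67×10⁻⁸ × 2.03×10^11 / 18.00 = 638 W/m².

q ≈ 638 W/m²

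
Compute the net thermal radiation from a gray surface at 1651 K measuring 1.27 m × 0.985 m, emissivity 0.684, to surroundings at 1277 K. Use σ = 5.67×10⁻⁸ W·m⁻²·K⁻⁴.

A = 1.27 × 0.985 = 1.25 m².
Q = εσA(T⁴ − T_s⁴). T⁴ − T_s⁴ = (1651)⁴ − (1277)⁴ = 7.43×10^12 − 2.66×10^12 = 4.77×10^12 K⁴.
Q = 0.684 × 5.67×10⁻⁸ × 1.25 × 4.77×10^12 = 2.31×10^5 W.

Q ≈ 2.31×10^5 W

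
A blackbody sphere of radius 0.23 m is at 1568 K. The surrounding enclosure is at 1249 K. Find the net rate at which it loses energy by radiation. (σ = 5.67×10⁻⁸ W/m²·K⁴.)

Q ≈ 1.36×10^5 W

A = 4πr² = 4π × (0.23)² = 0.665 m².
Q = σA(T⁴ − T_s⁴). T⁴ − T_s⁴ = (1568)⁴ − (1249)⁴ = 6.04×10^12 − 2.43×10^12 = 3.61×10^12 K⁴.
Q = 5.67×10⁻⁸ × 0.665 × 3.61×10^12 = 1.36×10^5 W.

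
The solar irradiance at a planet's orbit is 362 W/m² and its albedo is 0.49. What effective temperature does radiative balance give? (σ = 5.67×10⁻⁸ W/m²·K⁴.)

Power absorbed = (1−a)S·πR²; power emitted = 4πR²σT⁴. Equating and cancelling πR²:
T = ((1−a)S / 4σ)^(1/4) = (185 / (4 × 5.67×10⁻⁸))^(1/4) = (8.14×10^8)^(1/4).
T = 169 K.

T ≈ 169 K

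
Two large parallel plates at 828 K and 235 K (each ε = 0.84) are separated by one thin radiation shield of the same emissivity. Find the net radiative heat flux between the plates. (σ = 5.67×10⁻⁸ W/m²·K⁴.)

Each of the 2 gaps contributes resistance (2/ε − 1) = 2/0.84 − 1 = 1.381; total = 2.762.
q = σ(T₁⁴ − T₂⁴) / 2.762 = 5.67×10⁻⁸ × 4.67×10^11 / 2.762 = 9590 W/m².

q ≈ 9590 W/m²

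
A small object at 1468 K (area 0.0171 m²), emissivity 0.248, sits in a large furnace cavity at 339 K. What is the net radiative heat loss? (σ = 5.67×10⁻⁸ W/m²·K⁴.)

Q ≈ 1110 W

Q = εσA(T⁴ − T_s⁴). T⁴ − T_s⁴ = (1468)⁴ − (339)⁴ = 4.64×10^12 − 1.32×10^10 = 4.63×10^12 K⁴.
Q = 0.248 × 5.67×10⁻⁸ × 0.0171 × 4.63×10^12 = 1110 W.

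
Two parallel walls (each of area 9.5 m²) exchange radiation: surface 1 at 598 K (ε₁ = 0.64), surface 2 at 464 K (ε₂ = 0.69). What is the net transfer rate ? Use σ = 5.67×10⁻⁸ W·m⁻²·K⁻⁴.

For two large parallel gray plates, q = σ(T₁⁴ − T₂⁴) / (1/ε₁ + 1/ε₂ − 1).
1/ε₁ + 1/ε₂ − 1 = 1/0.64 + 1/0.69 − 1 = 2.012.
T₁⁴ − T₂⁴ = 1.28×10^11 − 4.64×10^10 = 8.15×10^10 K⁴.
q = 5.67×10⁻⁸ × 8.15×10^10 / 2.012 = 2300 W/m².
Q = q·A = 2300 × 9.5 = 21800 W.

Q ≈ 21800 W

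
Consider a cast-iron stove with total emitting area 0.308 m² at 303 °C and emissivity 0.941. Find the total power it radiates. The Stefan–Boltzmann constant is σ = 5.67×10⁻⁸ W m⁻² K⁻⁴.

P ≈ 1810 W

303 °C = 576 K.
P = εσAT⁴ = 0.941 × 5.67×10⁻⁸ × 0.308 × (576)⁴ = 0.941 × 5.67×10⁻⁸ × 0.308 × 1.10×10^11.
P = 1810 W.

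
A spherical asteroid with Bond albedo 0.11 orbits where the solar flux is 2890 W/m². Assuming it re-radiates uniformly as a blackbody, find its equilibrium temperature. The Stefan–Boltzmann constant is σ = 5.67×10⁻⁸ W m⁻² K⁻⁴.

T ≈ 326 K

Power absorbed = (1−a)S·πR²; power emitted = 4πR²σT⁴. Equating and cancelling πR²:
T = ((1−a)S / 4σ)^(1/4) = (2570 / (4 × 5.67×10⁻⁸))^(1/4) = (1.13×10^10)^(1/4).
T = 326 K.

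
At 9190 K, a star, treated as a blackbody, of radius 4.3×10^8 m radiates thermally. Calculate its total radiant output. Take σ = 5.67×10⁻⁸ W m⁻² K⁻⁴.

A = 4πr² = 4π × (4.3×10^8)² = 2.32×10^18 m².
P = σAT⁴ = 5.67×10⁻⁸ × 2.32×10^18 × (9190)⁴ = 5.67×10⁻⁸ × 2.32×10^18 × 7.13×10^15.
P = 9.40×10^26 W.

P ≈ 9.40×10^26 W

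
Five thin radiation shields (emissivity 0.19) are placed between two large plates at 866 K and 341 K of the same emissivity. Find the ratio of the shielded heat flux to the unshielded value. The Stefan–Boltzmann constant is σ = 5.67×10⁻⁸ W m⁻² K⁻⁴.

With N identical shields there are N+1 = 6 gaps in series, each with the same radiative resistance, so the flux falls to 1/(N+1) of its unshielded value.

ratio ≈ 0.167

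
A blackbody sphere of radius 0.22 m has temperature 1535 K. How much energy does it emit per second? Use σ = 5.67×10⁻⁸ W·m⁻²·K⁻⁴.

P ≈ 1.91×10^5 W

A = 4πr² = 4π × (0.22)² = 0.608 m².
P = σAT⁴ = 5.67×10⁻⁸ × 0.608 × (1535)⁴ = 5.67×10⁻⁸ × 0.608 × 5.55×10^12.
P = 1.91×10^5 W.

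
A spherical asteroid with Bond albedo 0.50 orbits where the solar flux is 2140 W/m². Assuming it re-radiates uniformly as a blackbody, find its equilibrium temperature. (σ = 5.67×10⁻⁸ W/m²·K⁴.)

Power absorbed = (1−a)S·πR²; power emitted = 4πR²σT⁴. Equating and cancelling πR²:
T = ((1−a)S / 4σ)^(1/4) = (1070 / (4 × 5.67×10⁻⁸))^(1/4) = (4.72×10^9)^(1/4).
T = 262 K.

T ≈ 262 K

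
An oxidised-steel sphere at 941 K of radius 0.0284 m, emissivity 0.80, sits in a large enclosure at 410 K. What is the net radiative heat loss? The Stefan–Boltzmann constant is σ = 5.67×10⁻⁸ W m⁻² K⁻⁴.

A = 4πr² = 4π × (0.0284)² = 0.0101 m².
Q = εσA(T⁴ − T_s⁴). T⁴ − T_s⁴ = (941)⁴ − (410)⁴ = 7.84×10^11 − 2.83×10^10 = 7.56×10^11 K⁴.
Q = 0.80 × 5.67×10⁻⁸ × 0.0101 × 7.56×10^11 = 347 W.

Q ≈ 347 W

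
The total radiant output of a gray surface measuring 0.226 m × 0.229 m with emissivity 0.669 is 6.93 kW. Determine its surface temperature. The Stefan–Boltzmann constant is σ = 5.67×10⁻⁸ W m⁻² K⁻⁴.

T ≈ 1370 K

A = 0.226 × 0.229 = 0.0518 m².
From P = εσAT⁴, T = (P / εσA)^(1/4) = (6930 / (0.669 × 5.67×10⁻⁸ × 0.0518))^(1/4).
T = (3.53×10^12)^(1/4) = 1370 K.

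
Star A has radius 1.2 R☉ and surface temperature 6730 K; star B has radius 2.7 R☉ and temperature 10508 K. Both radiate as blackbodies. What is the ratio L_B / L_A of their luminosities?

L_B/L_A ≈ 30.1

L = 4πR²σT⁴ ∝ R²T⁴, so L_B/L_A = (2.7/1.2)² × (10508/6730)⁴ = 5.06 × 5.94 = 30.1.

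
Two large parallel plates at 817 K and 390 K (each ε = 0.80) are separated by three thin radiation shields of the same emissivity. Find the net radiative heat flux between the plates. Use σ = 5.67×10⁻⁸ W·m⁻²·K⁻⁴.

Each of the 4 gaps contributes resistance (2/ε − 1) = 2/0.80 − 1 = 1.500; total = 6.000.
q = σ(T₁⁴ − T₂⁴) / 6.000 = 5.67×10⁻⁸ × 4.22×10^11 / 6.000 = 3990 W/m².

q ≈ 3990 W/m²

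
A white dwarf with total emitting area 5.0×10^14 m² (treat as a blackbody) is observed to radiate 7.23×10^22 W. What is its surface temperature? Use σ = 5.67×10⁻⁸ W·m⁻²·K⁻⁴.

From P = σAT⁴, T = (P / σA)^(1/4) = (7.23×10^22 / (5.67×10⁻⁸ × 5.00×10^14))^(1/4).
T = (2.55×10^15)^(1/4) = 7110 K.

T ≈ 7110 K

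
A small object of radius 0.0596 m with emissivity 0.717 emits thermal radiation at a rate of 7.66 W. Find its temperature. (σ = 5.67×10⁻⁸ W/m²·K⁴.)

A = 4πr² = 4π × (0.0596)² = 0.0446 m².
From P = εσAT⁴, T = (P / εσA)^(1/4) = (7.66 / (0.717 × 5.67×10⁻⁸ × 0.0446))^(1/4).
T = (4.22×10^9)^(1/4) = 255 K.

T ≈ 255 K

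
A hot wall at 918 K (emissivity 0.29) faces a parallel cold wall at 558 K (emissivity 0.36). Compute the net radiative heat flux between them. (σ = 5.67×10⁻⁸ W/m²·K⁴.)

q ≈ 6650 W/m²

For two large parallel gray plates, q = σ(T₁⁴ − T₂⁴) / (1/ε₁ + 1/ε₂ − 1).
1/ε₁ + 1/ε₂ − 1 = 1/0.29 + 1/0.36 − 1 = 5.226.
T₁⁴ − T₂⁴ = 7.10×10^11 − 9.69×10^10 = 6.13×10^11 K⁴.
q = 5.67×10⁻⁸ × 6.13×10^11 / 5.226 = 6650 W/m².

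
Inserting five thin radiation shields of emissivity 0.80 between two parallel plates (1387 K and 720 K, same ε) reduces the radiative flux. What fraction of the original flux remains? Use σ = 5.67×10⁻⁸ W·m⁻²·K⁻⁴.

With N identical shields there are N+1 = 6 gaps in series, each with the same radiative resistance, so the flux falls to 1/(N+1) of its unshielded value.

ratio ≈ 0.167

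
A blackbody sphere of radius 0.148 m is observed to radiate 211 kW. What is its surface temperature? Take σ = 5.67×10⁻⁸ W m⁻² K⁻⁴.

T ≈ 1920 K

A = 4πr² = 4π × (0.148)² = 0.275 m².
From P = σAT⁴, T = (P / σA)^(1/4) = (2.11×10^5 / (5.67×10⁻⁸ × 0.275))^(1/4).
T = (1.35×10^13)^(1/4) = 1920 K.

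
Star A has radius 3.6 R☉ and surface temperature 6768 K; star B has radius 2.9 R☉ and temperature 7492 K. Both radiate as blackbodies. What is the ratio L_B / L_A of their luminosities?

L_B/L_A ≈ 0.974

L = 4πR²σT⁴ ∝ R²T⁴, so L_B/L_A = (2.9/3.6)² × (7492/6768)⁴ = 0.649 × 1.50 = 0.974.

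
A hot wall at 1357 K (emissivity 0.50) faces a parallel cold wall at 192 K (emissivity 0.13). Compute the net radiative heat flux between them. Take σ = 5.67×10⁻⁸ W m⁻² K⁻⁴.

q ≈ 22100 W/m²

For two large parallel gray plates, q = σ(T₁⁴ − T₂⁴) / (1/ε₁ + 1/ε₂ − 1).
1/ε₁ + 1/ε₂ − 1 = 1/0.50 + 1/0.13 − 1 = 8.692.
T₁⁴ − T₂⁴ = 3.39×10^12 − 1.36×10^9 = 3.39×10^12 K⁴.
q = 5.67×10⁻⁸ × 3.39×10^12 / 8.692 = 22100 W/m².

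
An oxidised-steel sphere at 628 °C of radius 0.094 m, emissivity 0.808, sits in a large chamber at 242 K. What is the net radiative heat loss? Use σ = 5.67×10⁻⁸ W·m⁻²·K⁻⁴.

Q ≈ 3330 W

A = 4πr² = 4π × (0.094)² = 0.111 m².
Convert: 628 °C = 901 K.
Q = εσA(T⁴ − T_s⁴). T⁴ − T_s⁴ = (901)⁴ − (242)⁴ = 6.59×10^11 − 3.43×10^9 = 6.56×10^11 K⁴.
Q = 0.808 × 5.67×10⁻⁸ × 0.111 × 6.56×10^11 = 3330 W.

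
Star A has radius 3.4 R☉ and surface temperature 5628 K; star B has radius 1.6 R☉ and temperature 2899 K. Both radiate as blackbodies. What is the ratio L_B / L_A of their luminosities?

L_B/L_A ≈ 0.0156

L = 4πR²σT⁴ ∝ R²T⁴, so L_B/L_A = (1.6/3.4)² × (2899/5628)⁴ = 0.221 × 0.0704 = 0.0156.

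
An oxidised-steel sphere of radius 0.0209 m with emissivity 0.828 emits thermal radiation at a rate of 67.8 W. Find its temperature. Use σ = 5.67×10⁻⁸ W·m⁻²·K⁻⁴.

T ≈ 716 K

A = 4πr² = 4π × (0.0209)² = 5.49×10^-3 m².
From P = εσAT⁴, T = (P / εσA)^(1/4) = (67.8 / (0.828 × 5.67×10⁻⁸ × 5.49×10^-3))^(1/4).
T = (2.63×10^11)^(1/4) = 716 K.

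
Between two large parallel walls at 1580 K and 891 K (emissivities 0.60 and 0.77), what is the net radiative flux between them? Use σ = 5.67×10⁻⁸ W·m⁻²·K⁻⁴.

q ≈ 1.62×10^5 W/m²

For two large parallel gray plates, q = σ(T₁⁴ − T₂⁴) / (1/ε₁ + 1/ε₂ − 1).
1/ε₁ + 1/ε₂ − 1 = 1/0.60 + 1/0.77 − 1 = 1.965.
T₁⁴ − T₂⁴ = 6.23×10^12 − 6.30×10^11 = 5.60×10^12 K⁴.
q = 5.67×10⁻⁸ × 5.60×10^12 / 1.965 = 1.62×10^5 W/m².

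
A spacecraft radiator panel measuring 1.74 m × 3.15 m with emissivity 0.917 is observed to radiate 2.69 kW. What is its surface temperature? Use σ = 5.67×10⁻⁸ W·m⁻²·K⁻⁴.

T ≈ 312 K

A = 1.74 × 3.15 = 5.48 m².
From P = εσAT⁴, T = (P / εσA)^(1/4) = (2690 / (0.917 × 5.67×10⁻⁸ × 5.48))^(1/4).
T = (9.44×10^9)^(1/4) = 312 K.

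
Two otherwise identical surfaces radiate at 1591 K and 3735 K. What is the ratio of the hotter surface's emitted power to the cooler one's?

P ∝ T⁴, so the ratio is (3735/1591)⁴ = (2.348)⁴ = 30.4.

ratio ≈ 30.4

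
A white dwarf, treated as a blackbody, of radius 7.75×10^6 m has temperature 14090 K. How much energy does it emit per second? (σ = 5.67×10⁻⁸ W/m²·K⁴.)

A = 4πr² = 4π × (7.75×10^6)² = 7.55×10^14 m².
P = σAT⁴ = 5.67×10⁻⁸ × 7.55×10^14 × (14090)⁴ = 5.67×10⁻⁸ × 7.55×10^14 × 3.94×10^16.
P = 1.69×10^24 W.

P ≈ 1.69×10^24 W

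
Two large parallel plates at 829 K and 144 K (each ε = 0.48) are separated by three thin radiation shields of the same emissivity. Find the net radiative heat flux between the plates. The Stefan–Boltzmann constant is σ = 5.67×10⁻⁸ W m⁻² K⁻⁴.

Each of the 4 gaps contributes resistance (2/ε − 1) = 2/0.48 − 1 = 3.167; total = 12.67.
q = σ(T₁⁴ − T₂⁴) / 12.67 = 5.67×10⁻⁸ × 4.72×10^11 / 12.67 = 2110 W/m².

q ≈ 2110 W/m²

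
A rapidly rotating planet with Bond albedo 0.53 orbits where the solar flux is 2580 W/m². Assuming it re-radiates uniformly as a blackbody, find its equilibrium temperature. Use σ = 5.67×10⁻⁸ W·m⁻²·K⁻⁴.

T ≈ 270 K

Power absorbed = (1−a)S·πR²; power emitted = 4πR²σT⁴. Equating and cancelling πR²:
T = ((1−a)S / 4σ)^(1/4) = (1210 / (4 × 5.67×10⁻⁸))^(1/4) = (5.35×10^9)^(1/4).
T = 270 K.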